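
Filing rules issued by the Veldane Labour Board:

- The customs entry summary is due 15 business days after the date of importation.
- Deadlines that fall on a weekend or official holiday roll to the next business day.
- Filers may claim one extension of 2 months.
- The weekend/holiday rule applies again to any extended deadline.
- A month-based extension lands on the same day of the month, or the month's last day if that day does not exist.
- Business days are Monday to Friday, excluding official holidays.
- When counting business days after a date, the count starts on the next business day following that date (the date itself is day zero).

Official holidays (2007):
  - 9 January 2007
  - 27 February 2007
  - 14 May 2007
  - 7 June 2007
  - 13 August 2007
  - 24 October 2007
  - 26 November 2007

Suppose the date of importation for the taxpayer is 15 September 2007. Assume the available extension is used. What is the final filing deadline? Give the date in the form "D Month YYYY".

15 business days after 15 September 2007, excluding weekends and holidays, is 5 October 2007.
5 October 2007 falls on a Friday, which is a business day, so no adjustment is needed.
Applying the 2 months extension: 2 months after 5 October 2007 is 5 December 2007.
5 December 2007 is a Wednesday and not a listed holiday, so it stands.
The final due date is 5 December 2007.

5 December 2007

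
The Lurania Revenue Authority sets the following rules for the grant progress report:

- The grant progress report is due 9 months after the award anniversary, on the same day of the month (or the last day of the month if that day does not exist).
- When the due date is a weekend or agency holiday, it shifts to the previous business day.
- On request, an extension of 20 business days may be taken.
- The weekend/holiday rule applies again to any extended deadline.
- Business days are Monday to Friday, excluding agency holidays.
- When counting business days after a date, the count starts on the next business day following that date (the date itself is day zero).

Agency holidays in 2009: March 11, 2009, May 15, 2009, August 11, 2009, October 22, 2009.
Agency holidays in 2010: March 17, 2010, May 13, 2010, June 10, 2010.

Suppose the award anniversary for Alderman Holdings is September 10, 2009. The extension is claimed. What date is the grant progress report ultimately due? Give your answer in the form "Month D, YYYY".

July 8, 2010

Moving 9 months forward from September 10, 2009 on the corresponding day gives June 10, 2010.
June 10, 2010 is a listed holiday, so it moves to the preceding business day, June 9, 2010 (Wednesday).
Counting 20 further business days from June 9, 2010 reaches July 8, 2010.
July 8, 2010 (Thursday) is already a business day.
So the filing is due July 8, 2010.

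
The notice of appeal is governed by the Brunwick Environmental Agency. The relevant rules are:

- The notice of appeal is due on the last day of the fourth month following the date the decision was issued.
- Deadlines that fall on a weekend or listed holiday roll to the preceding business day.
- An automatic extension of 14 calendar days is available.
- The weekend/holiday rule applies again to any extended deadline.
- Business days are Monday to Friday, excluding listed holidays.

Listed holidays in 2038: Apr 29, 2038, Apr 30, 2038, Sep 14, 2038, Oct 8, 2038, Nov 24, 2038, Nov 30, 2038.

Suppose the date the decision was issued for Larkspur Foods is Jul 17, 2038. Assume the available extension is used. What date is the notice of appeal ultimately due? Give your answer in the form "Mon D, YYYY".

Dec 13, 2038

The fourth month after Jul 17, 2038 is November 2038, whose last day is Nov 30, 2038.
Nov 30, 2038 is a listed holiday, so it moves to the preceding business day, Nov 29, 2038 (Monday).
With the 14-day extension, Nov 29, 2038 becomes Dec 13, 2038.
Since Dec 13, 2038 is a Monday and not a holiday, the date is unchanged.
So the filing is due Dec 13, 2038.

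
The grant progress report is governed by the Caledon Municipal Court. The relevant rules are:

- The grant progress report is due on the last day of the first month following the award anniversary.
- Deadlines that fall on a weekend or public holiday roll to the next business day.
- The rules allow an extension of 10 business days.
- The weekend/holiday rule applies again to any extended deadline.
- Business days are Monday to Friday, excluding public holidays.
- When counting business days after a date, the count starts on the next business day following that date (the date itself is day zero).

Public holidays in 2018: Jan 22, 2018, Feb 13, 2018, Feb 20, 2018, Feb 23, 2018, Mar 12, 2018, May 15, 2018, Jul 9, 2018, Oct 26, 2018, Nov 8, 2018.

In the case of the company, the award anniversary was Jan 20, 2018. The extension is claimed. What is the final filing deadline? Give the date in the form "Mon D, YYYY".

1 month after Jan 20, 2018 falls in February 2018; the last day of that month is Feb 28, 2018.
Since Feb 28, 2018 is a Wednesday and not a holiday, the date is unchanged.
Applying the 10-business-day extension: 10 business days after Feb 28, 2018 is Mar 15, 2018.
Mar 15, 2018 falls on a Thursday, which is a business day, so no adjustment is needed.
Final deadline: Mar 15, 2018.

Mar 15, 2018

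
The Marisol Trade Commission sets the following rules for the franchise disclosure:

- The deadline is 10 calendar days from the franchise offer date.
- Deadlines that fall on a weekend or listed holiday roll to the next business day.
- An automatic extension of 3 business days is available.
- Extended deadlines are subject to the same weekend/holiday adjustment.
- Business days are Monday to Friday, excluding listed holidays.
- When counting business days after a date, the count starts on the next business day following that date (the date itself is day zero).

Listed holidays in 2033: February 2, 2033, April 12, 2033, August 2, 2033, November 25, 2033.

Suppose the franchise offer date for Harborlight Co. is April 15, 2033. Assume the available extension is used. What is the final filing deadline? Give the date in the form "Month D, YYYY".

10 calendar days after April 15, 2033 is April 25, 2033.
April 25, 2033 is a Monday and not a listed holiday, so it stands.
Applying the 3-business-day extension: 3 business days after April 25, 2033 is April 28, 2033.
Since April 28, 2033 is a Thursday and not a holiday, the date is unchanged.
Final deadline: April 28, 2033.

April 28, 2033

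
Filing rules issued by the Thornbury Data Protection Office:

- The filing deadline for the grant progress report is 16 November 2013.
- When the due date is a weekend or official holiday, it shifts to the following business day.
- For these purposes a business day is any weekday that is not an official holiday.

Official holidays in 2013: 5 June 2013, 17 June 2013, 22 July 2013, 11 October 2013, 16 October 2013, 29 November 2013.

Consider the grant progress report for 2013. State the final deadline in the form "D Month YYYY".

The statutory due date is 16 November 2013.
16 November 2013 is a Saturday; the next business day is 18 November 2013 (Monday).
So the filing is due 18 November 2013.

18 November 2013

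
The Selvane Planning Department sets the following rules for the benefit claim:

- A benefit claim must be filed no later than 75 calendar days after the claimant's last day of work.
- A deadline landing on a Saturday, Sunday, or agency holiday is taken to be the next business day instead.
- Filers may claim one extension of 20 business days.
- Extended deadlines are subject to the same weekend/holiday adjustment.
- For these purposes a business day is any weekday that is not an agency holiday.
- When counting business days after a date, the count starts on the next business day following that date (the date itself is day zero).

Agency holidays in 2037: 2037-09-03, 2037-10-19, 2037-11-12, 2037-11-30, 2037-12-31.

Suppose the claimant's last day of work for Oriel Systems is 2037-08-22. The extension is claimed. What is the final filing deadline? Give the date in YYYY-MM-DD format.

2037-12-07

Trigger date 2037-08-22 + 75 calendar days = 2037-11-05.
Since 2037-11-05 is a Thursday and not a holiday, the date is unchanged.
Applying the 20-business-day extension: 20 business days after 2037-11-05 is 2037-12-07.
2037-12-07 is a Monday and not a listed holiday, so it stands.
Final deadline: 2037-12-07.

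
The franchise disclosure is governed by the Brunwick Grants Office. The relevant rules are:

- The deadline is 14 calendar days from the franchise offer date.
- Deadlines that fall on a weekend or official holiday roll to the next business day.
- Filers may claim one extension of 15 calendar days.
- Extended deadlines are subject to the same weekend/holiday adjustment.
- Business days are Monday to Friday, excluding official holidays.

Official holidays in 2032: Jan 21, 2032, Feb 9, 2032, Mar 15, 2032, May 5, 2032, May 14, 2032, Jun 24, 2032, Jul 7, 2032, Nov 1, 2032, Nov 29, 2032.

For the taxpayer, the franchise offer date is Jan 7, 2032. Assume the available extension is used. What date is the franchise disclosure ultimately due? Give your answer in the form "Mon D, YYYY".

Feb 6, 2032

Adding 14 calendar days to Jan 7, 2032 gives Jan 21, 2032.
Jan 21, 2032 falls on a listed holiday. Rolling to the next business day gives Jan 22, 2032, a Thursday.
Applying the 15-calendar-day extension: Jan 22, 2032 + 15 days = Feb 6, 2032.
Since Feb 6, 2032 is a Friday and not a holiday, the date is unchanged.
The final due date is Feb 6, 2032.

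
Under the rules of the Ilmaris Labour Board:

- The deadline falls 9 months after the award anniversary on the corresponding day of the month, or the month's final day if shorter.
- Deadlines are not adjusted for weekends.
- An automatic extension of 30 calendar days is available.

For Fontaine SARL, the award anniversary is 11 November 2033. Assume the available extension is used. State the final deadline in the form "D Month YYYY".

9 months from 11 November 2033 is 11 August 2034.
No adjustment is made for weekends or holidays, so 11 August 2034 stands.
Add the 30 calendar-day extension to 11 August 2034: 10 September 2034.
No adjustment is made for weekends or holidays, so 10 September 2034 stands.
The final due date is 10 September 2034.

10 September 2034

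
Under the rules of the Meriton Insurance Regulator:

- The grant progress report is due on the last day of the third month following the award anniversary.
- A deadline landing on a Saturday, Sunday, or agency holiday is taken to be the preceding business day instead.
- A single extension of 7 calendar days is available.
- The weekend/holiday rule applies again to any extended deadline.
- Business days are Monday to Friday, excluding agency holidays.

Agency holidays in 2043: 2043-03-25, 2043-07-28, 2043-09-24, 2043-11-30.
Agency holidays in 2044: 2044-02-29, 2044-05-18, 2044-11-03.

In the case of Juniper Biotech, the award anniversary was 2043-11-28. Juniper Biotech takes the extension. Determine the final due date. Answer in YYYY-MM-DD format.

The third month after 2043-11-28 is February 2044, whose last day is 2044-02-29.
2044-02-29 is a listed holiday, so it moves to the preceding business day, 2044-02-26 (Friday).
With the 7-day extension, 2044-02-26 becomes 2044-03-04.
Since 2044-03-04 is a Friday and not a holiday, the date is unchanged.
Final deadline: 2044-03-04.

2044-03-04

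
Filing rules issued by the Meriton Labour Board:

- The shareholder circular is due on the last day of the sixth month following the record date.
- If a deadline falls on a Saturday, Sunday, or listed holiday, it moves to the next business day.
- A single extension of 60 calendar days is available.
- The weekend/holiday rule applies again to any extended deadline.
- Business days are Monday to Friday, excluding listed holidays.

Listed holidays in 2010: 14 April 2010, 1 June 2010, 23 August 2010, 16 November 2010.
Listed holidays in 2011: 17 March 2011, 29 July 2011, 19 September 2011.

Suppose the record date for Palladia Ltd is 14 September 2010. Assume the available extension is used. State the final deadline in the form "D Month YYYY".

30 May 2011

6 months after 14 September 2010 is March 2011; that month ends on 31 March 2011.
31 March 2011 falls on a Thursday, which is a business day, so no adjustment is needed.
Applying the 60-calendar-day extension: 31 March 2011 + 60 days = 30 May 2011.
Since 30 May 2011 is a Monday and not a holiday, the date is unchanged.
So the filing is due 30 May 2011.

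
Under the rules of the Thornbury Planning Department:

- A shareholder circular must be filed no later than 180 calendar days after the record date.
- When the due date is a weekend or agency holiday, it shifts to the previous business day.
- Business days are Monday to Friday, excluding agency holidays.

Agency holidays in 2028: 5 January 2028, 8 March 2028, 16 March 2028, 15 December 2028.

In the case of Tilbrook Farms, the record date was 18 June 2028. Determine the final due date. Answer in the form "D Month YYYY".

14 December 2028

Trigger date 18 June 2028 + 180 calendar days = 15 December 2028.
Because 15 December 2028 is a listed holiday, the deadline becomes 14 December 2028 (Thursday).
Final deadline: 14 December 2028.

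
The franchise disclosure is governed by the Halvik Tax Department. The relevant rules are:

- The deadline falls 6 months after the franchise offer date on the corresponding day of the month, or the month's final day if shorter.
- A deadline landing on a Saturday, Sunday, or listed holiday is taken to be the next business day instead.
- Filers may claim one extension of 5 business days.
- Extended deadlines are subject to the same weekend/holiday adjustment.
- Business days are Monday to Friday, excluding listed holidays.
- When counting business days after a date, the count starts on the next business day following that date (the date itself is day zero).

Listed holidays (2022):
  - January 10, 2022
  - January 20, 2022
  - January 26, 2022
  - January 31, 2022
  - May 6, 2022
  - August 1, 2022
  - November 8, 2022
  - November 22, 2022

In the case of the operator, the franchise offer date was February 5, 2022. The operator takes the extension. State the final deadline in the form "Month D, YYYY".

Moving 6 months forward from February 5, 2022 on the corresponding day gives August 5, 2022.
August 5, 2022 is a Friday and not a listed holiday, so it stands.
Counting 5 further business days from August 5, 2022 reaches August 12, 2022.
August 12, 2022 (Friday) is already a business day.
Final deadline: August 12, 2022.

August 12, 2022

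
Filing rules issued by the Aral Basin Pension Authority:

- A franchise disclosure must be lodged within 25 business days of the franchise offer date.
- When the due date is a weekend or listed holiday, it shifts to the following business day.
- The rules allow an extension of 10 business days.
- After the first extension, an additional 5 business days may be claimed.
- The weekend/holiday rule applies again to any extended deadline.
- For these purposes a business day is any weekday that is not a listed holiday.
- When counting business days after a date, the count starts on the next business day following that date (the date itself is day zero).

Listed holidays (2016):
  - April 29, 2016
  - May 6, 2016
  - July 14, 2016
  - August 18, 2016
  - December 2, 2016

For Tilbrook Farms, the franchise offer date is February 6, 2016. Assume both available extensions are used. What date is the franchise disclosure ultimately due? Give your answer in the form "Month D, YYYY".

Counting 25 business days after February 6, 2016 (skipping weekends and listed holidays) reaches March 11, 2016.
March 11, 2016 falls on a Friday, which is a business day, so no adjustment is needed.
The 10-business-day extension runs from March 11, 2016 to March 25, 2016.
March 25, 2016 falls on a Friday, which is a business day, so no adjustment is needed.
Applying the 5-business-day extension: 5 business days after March 25, 2016 is April 1, 2016.
Since April 1, 2016 is a Friday and not a holiday, the date is unchanged.
The final due date is April 1, 2016.

April 1, 2016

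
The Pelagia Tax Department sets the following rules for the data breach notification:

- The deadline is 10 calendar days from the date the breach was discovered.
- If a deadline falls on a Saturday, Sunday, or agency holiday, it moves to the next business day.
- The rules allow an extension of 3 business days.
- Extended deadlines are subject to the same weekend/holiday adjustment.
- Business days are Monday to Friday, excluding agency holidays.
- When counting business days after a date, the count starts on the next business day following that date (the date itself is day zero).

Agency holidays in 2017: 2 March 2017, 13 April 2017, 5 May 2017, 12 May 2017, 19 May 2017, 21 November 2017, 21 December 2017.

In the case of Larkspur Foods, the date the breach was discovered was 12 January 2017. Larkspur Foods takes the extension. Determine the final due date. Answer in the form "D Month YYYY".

From 12 January 2017, 10 calendar days later is 22 January 2017.
22 January 2017 falls on a Sunday. Rolling to the next business day gives 23 January 2017, a Monday.
Applying the 3-business-day extension: 3 business days after 23 January 2017 is 26 January 2017.
Since 26 January 2017 is a Thursday and not a holiday, the date is unchanged.
The final due date is 26 January 2017.

26 January 2017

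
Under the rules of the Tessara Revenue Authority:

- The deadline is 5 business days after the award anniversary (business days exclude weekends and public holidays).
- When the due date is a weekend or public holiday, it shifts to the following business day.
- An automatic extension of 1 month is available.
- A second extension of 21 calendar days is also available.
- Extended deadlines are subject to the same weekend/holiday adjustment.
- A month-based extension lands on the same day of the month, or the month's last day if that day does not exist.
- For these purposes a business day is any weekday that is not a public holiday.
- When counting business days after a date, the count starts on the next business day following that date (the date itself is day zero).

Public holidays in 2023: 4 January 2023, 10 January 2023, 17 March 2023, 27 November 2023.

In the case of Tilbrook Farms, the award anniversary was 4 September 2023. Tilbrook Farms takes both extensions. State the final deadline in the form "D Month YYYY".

1 November 2023

Counting 5 business days after 4 September 2023 (skipping weekends and listed holidays) reaches 11 September 2023.
11 September 2023 falls on a Monday, which is a business day, so no adjustment is needed.
Applying the 1 month extension: 1 month after 11 September 2023 is 11 October 2023.
Since 11 October 2023 is a Wednesday and not a holiday, the date is unchanged.
The 21-calendar-day extension moves the deadline from 11 October 2023 to 1 November 2023.
1 November 2023 falls on a Wednesday, which is a business day, so no adjustment is needed.
So the filing is due 1 November 2023.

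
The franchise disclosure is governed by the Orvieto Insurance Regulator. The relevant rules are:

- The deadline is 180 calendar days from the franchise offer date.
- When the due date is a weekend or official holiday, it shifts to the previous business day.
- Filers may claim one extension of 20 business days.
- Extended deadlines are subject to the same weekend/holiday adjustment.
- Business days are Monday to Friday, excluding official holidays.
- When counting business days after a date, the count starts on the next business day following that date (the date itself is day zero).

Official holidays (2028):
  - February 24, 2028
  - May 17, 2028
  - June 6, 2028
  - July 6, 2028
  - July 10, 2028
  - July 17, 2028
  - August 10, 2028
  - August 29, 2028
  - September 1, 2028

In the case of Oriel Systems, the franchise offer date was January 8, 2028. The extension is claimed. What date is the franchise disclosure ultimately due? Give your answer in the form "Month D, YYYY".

August 7, 2028

Trigger date January 8, 2028 + 180 calendar days = July 6, 2028.
Because July 6, 2028 is a listed holiday, the deadline becomes July 5, 2028 (Wednesday).
Counting 20 further business days from July 5, 2028 reaches August 7, 2028.
August 7, 2028 (Monday) is already a business day.
The final due date is August 7, 2028.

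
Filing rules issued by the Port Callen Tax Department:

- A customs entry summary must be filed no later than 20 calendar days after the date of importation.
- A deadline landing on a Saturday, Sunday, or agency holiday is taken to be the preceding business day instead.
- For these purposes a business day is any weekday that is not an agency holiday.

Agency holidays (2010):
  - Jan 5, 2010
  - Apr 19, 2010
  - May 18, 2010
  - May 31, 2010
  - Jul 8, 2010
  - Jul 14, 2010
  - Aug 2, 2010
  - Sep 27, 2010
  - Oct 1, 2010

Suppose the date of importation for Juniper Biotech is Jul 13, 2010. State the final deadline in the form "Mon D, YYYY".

Jul 30, 2010

From Jul 13, 2010, 20 calendar days later is Aug 2, 2010.
Aug 2, 2010 is a listed holiday; the preceding business day is Jul 30, 2010 (Friday).
Final deadline: Jul 30, 2010.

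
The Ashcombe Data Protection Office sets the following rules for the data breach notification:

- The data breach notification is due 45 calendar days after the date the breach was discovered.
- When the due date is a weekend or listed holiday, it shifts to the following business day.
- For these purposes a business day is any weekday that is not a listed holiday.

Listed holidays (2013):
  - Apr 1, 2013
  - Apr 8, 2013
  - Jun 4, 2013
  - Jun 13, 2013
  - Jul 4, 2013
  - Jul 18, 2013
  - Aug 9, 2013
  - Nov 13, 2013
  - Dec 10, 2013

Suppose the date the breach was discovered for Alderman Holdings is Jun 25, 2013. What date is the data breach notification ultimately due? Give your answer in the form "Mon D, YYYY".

Aug 12, 2013

From Jun 25, 2013, 45 calendar days later is Aug 9, 2013.
Aug 9, 2013 is a listed holiday, so it moves to the next business day, Aug 12, 2013 (Monday).
Final deadline: Aug 12, 2013.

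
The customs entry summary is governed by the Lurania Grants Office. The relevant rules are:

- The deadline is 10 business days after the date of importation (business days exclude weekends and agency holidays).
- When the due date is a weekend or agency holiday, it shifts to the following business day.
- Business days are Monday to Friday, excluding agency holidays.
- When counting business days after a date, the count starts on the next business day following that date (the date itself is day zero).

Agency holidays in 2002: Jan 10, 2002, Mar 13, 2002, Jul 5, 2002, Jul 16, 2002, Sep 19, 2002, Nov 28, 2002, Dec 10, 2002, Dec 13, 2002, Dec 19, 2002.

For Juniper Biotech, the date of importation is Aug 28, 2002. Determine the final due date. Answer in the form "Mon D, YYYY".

Counting 10 business days after Aug 28, 2002 (skipping weekends and listed holidays) reaches Sep 11, 2002.
Since Sep 11, 2002 is a Wednesday and not a holiday, the date is unchanged.
The final due date is Sep 11, 2002.

Sep 11, 2002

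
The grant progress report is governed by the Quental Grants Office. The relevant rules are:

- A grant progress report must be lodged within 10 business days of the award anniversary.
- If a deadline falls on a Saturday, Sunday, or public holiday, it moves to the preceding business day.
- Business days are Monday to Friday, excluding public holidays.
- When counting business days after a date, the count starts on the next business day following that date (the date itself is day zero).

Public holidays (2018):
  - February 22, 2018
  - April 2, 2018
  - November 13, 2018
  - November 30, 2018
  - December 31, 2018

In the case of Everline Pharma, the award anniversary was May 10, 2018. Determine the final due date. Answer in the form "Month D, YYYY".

10 business days after May 10, 2018, excluding weekends and holidays, is May 24, 2018.
Since May 24, 2018 is a Thursday and not a holiday, the date is unchanged.
Final deadline: May 24, 2018.

May 24, 2018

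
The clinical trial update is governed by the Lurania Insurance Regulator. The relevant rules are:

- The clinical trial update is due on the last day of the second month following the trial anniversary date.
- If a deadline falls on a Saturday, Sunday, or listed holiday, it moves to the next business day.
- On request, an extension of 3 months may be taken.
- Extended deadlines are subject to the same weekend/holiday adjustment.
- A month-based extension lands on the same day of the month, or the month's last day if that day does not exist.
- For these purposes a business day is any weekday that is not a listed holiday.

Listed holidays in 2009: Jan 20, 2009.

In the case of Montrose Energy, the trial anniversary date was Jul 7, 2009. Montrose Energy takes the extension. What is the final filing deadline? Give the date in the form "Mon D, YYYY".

Dec 30, 2009

The second month after Jul 7, 2009 is September 2009, whose last day is Sep 30, 2009.
Since Sep 30, 2009 is a Wednesday and not a holiday, the date is unchanged.
The 3 months extension carries Sep 30, 2009 to Dec 30, 2009.
Dec 30, 2009 falls on a Wednesday, which is a business day, so no adjustment is needed.
Final deadline: Dec 30, 2009.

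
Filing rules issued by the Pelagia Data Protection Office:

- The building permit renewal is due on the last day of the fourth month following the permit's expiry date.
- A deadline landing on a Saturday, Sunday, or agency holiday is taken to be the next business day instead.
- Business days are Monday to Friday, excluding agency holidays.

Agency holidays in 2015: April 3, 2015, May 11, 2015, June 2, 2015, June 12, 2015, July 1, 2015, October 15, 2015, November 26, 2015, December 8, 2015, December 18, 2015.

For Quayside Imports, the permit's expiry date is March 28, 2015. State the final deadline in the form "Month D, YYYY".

4 months after March 28, 2015 is July 2015; that month ends on July 31, 2015.
July 31, 2015 (Friday) is already a business day.
Final deadline: July 31, 2015.

July 31, 2015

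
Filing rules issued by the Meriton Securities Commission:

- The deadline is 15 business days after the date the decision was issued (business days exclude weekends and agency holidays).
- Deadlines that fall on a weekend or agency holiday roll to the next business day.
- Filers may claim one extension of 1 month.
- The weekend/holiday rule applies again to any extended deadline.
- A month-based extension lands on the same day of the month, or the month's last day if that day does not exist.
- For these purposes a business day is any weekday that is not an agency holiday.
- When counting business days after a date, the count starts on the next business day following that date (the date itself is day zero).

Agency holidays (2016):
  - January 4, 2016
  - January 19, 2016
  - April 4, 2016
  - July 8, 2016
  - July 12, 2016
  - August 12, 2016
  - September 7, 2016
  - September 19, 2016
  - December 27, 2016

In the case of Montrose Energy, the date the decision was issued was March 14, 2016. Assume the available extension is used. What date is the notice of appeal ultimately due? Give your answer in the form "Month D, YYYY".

Starting the day after March 14, 2016 and counting 15 business days lands on April 5, 2016.
April 5, 2016 falls on a Tuesday, which is a business day, so no adjustment is needed.
The 1 month extension carries April 5, 2016 to May 5, 2016.
May 5, 2016 falls on a Thursday, which is a business day, so no adjustment is needed.
So the filing is due May 5, 2016.

May 5, 2016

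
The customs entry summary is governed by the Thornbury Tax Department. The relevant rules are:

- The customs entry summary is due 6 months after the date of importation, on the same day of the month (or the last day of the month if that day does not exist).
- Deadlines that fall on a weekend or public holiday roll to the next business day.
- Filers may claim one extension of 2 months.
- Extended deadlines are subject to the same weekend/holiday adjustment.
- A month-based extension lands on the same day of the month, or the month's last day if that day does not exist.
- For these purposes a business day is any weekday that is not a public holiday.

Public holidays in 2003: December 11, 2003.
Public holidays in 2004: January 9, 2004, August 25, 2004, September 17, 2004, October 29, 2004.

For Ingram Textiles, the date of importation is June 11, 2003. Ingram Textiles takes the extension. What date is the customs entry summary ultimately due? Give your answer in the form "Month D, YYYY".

February 12, 2004

6 months from June 11, 2003 is December 11, 2003.
December 11, 2003 is a listed holiday, so it moves to the next business day, December 12, 2003 (Friday).
Add 2 months to December 12, 2003: February 12, 2004.
February 12, 2004 falls on a Thursday, which is a business day, so no adjustment is needed.
So the filing is due February 12, 2004.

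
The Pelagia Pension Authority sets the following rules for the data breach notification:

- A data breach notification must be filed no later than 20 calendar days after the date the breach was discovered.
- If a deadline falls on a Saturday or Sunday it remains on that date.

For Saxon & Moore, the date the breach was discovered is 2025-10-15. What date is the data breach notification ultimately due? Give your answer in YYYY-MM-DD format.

2025-11-04

20 calendar days after 2025-10-15 is 2025-11-04.
2025-11-04 falls on a Tuesday. The rules make no weekend/holiday allowance, so it remains 2025-11-04.
So the filing is due 2025-11-04.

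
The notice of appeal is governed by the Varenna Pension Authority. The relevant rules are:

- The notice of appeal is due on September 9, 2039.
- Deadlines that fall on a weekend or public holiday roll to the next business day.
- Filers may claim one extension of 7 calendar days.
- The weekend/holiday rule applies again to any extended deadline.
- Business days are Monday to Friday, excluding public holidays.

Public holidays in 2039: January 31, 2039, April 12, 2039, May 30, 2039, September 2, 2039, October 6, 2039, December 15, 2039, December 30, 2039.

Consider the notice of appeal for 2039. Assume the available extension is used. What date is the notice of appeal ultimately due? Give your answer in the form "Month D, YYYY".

September 16, 2039

The statutory due date is September 9, 2039.
September 9, 2039 falls on a Friday, which is a business day, so no adjustment is needed.
With the 7-day extension, September 9, 2039 becomes September 16, 2039.
Since September 16, 2039 is a Friday and not a holiday, the date is unchanged.
The final due date is September 16, 2039.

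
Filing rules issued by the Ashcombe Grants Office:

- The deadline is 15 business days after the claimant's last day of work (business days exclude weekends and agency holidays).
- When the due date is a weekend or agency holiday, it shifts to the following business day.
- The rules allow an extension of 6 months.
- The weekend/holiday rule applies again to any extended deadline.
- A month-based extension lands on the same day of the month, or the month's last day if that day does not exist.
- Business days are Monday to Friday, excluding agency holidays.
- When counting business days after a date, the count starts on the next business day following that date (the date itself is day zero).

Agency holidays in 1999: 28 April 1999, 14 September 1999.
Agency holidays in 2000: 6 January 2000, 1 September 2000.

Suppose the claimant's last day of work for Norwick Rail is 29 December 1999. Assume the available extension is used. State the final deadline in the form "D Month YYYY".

20 July 2000

Starting the day after 29 December 1999 and counting 15 business days lands on 20 January 2000.
20 January 2000 (Thursday) is already a business day.
The 6 months extension carries 20 January 2000 to 20 July 2000.
20 July 2000 (Thursday) is already a business day.
Final deadline: 20 July 2000.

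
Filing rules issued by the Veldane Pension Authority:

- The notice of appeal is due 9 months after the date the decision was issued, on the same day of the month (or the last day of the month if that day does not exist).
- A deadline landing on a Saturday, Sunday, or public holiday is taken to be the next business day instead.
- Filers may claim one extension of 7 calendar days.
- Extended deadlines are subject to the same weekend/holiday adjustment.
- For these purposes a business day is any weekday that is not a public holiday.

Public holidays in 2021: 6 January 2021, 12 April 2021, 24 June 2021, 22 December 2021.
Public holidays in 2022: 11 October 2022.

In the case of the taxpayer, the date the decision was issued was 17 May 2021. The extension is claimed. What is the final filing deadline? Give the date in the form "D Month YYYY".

24 February 2022

Moving 9 months forward from 17 May 2021 on the corresponding day gives 17 February 2022.
17 February 2022 is a Thursday and not a listed holiday, so it stands.
Applying the 7-calendar-day extension: 17 February 2022 + 7 days = 24 February 2022.
24 February 2022 falls on a Thursday, which is a business day, so no adjustment is needed.
So the filing is due 24 February 2022.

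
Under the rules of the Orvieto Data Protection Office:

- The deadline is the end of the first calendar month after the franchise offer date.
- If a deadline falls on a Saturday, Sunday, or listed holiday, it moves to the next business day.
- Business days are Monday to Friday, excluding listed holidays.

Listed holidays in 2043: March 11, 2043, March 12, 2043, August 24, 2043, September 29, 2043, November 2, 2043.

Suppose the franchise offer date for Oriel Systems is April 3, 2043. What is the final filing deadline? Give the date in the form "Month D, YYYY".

1 month after April 3, 2043 is May 2043; that month ends on May 31, 2043.
May 31, 2043 is a Sunday; the next business day is June 1, 2043 (Monday).
So the filing is due June 1, 2043.

June 1, 2043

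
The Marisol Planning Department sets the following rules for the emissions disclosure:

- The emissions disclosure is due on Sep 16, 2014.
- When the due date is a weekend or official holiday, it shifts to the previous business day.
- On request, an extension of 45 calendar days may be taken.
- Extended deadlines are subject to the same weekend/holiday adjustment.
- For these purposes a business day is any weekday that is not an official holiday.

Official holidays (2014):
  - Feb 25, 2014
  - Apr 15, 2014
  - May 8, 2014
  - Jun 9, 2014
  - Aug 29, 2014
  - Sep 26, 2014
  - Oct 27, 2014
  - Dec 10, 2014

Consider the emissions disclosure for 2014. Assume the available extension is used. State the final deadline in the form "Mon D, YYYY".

The statutory due date is Sep 16, 2014.
Sep 16, 2014 (Tuesday) is already a business day.
Add the 45 calendar-day extension to Sep 16, 2014: Oct 31, 2014.
Oct 31, 2014 (Friday) is already a business day.
The final due date is Oct 31, 2014.

Oct 31, 2014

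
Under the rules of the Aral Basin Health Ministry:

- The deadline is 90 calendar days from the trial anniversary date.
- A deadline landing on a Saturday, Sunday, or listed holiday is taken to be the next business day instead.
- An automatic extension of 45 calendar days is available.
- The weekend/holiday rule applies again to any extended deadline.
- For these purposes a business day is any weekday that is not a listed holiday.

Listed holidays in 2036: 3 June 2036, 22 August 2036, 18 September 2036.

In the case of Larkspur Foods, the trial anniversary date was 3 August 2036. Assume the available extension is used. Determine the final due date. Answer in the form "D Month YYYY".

18 December 2036

Adding 90 calendar days to 3 August 2036 gives 1 November 2036.
1 November 2036 falls on a Saturday. Rolling to the next business day gives 3 November 2036, a Monday.
With the 45-day extension, 3 November 2036 becomes 18 December 2036.
Since 18 December 2036 is a Thursday and not a holiday, the date is unchanged.
Deadline: 18 December 2036.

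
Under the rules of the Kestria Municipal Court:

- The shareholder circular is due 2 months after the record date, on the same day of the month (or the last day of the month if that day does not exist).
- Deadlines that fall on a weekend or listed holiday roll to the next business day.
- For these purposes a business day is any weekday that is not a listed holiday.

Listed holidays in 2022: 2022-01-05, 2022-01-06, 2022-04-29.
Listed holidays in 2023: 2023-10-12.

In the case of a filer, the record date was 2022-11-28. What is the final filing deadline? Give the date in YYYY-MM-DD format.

Moving 2 months forward from 2022-11-28 on the corresponding day gives 2023-01-28.
2023-01-28 is a Saturday; the next business day is 2023-01-30 (Monday).
Final deadline: 2023-01-30.

2023-01-30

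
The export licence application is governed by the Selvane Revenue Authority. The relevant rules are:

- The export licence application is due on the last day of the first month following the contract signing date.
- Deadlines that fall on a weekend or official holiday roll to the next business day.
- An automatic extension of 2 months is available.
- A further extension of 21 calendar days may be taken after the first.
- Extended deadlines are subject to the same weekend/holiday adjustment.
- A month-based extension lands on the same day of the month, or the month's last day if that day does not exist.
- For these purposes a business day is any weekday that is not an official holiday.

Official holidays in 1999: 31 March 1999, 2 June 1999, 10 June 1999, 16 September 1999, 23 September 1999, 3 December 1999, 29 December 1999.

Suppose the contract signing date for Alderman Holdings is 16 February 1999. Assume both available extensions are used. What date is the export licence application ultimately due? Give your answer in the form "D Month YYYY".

22 June 1999

1 month after 16 February 1999 falls in March 1999; the last day of that month is 31 March 1999.
31 March 1999 is a listed holiday; the next business day is 1 April 1999 (Thursday).
Add 2 months to 1 April 1999: 1 June 1999.
1 June 1999 is a Tuesday and not a listed holiday, so it stands.
Applying the 21-calendar-day extension: 1 June 1999 + 21 days = 22 June 1999.
22 June 1999 falls on a Tuesday, which is a business day, so no adjustment is needed.
So the filing is due 22 June 1999.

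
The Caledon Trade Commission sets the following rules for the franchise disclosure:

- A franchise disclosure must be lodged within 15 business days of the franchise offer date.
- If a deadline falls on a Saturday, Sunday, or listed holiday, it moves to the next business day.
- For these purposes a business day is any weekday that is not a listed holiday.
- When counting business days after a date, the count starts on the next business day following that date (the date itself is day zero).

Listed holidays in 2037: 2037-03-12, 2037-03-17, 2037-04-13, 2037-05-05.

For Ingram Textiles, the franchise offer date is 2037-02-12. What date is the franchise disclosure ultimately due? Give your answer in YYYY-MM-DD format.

Counting 15 business days after 2037-02-12 (skipping weekends and listed holidays) reaches 2037-03-05.
2037-03-05 (Thursday) is already a business day.
So the filing is due 2037-03-05.

2037-03-05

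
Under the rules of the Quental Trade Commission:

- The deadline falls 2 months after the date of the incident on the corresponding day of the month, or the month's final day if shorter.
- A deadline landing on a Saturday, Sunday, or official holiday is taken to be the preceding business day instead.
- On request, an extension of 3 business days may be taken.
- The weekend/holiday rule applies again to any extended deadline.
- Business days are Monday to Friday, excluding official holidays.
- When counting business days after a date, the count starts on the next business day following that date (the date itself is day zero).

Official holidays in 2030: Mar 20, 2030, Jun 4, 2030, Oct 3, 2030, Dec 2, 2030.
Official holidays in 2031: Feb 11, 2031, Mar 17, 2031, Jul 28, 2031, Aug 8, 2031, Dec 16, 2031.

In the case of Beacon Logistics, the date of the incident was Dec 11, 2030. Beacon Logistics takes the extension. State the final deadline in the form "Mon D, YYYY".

Feb 14, 2031

2 months from Dec 11, 2030 is Feb 11, 2031.
Feb 11, 2031 is a listed holiday; the preceding business day is Feb 10, 2031 (Monday).
Counting 3 further business days from Feb 10, 2031 reaches Feb 14, 2031.
Since Feb 14, 2031 is a Friday and not a holiday, the date is unchanged.
Final deadline: Feb 14, 2031.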